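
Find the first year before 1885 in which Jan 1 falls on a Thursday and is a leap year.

Jan 1 advances by 2 weekdays after a leap year and by 1 after a common year.
1885: Jan 1 is Thursday.
1884: Tuesday (leap)
1883: Monday
1882: Sunday
1881: Saturday
1880: Thursday (leap)
1880 begins on a Thursday and is a leap year.

1880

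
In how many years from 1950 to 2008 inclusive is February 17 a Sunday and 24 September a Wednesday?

Check each year's weekday for February 17 and 24 September:
  1950: Fri/Sun  1951: Sat/Mon  1952: Sun/Wed ✓  1953: Tue/Thu  1954: Wed/Fri  1955: Thu/Sat  1956: Fri/Mon  1957: Sun/Tue  1958: Mon/Wed  1959: Tue/Thu  1960: Wed/Sat  1961: Fri/Sun  1962: Sat/Mon  1963: Sun/Tue  …(31 more)…  1995: Fri/Sun  1996: Sat/Tue  1997: Mon/Wed  1998: Tue/Thu  1999: Wed/Fri  2000: Thu/Sun  2001: Sat/Mon  2002: Sun/Tue  2003: Mon/Wed  2004: Tue/Fri  2005: Thu/Sat  2006: Fri/Sun  2007: Sat/Mon  2008: Sun/Wed ✓
Both conditions hold in: 1952, 1980, 2008 — 3.

3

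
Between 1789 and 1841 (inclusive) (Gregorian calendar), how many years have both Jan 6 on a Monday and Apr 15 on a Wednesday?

Check each year's weekday for Jan 6 and Apr 15:
  1789: Tue/Wed  1790: Wed/Thu  1791: Thu/Fri  1792: Fri/Sun  1793: Sun/Mon  1794: Mon/Tue  1795: Tue/Wed  1796: Wed/Fri  1797: Fri/Sat  1798: Sat/Sun  1799: Sun/Mon  1800: Mon/Tue  1801: Tue/Wed  1802: Wed/Thu  …(25 more)…  1828: Sun/Tue  1829: Tue/Wed  1830: Wed/Thu  1831: Thu/Fri  1832: Fri/Sun  1833: Sun/Mon  1834: Mon/Tue  1835: Tue/Wed  1836: Wed/Fri  1837: Fri/Sat  1838: Sat/Sun  1839: Sun/Mon  1840: Mon/Wed ✓  1841: Wed/Thu
Both conditions hold in: 1812, 1840 — 2.

2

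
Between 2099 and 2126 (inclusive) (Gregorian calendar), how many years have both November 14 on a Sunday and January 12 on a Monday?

Check each year's weekday for November 14 and January 12:
  2099: Sat/Mon  2100: Sun/Tue  2101: Mon/Wed  2102: Tue/Thu  2103: Wed/Fri  2104: Fri/Sat  2105: Sat/Mon  2106: Sun/Tue  2107: Mon/Wed  2108: Wed/Thu  2109: Thu/Sat  2110: Fri/Sun  2111: Sat/Mon  2112: Mon/Tue  2113: Tue/Thu  2114: Wed/Fri  2115: Thu/Sat  2116: Sat/Sun  2117: Sun/Tue  2118: Mon/Wed  2119: Tue/Thu  2120: Thu/Fri  2121: Fri/Sun  2122: Sat/Mon  2123: Sun/Tue  2124: Tue/Wed  2125: Wed/Fri  2126: Thu/Sat
Both conditions hold in: no year — 0.

0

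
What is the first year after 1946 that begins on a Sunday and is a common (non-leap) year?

1950

Jan 1 advances by 2 weekdays after a leap year and by 1 after a common year.
1946: Jan 1 is Tuesday.
1947: Wednesday
1948: Thursday (leap)
1949: Saturday
1950: Sunday
1950 begins on a Sunday and is a common year.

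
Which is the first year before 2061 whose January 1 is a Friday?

Jan 1 advances by 2 weekdays after a leap year and by 1 after a common year.
2061: Jan 1 is Saturday.
2060: Thursday (leap)
2059: Wednesday
2058: Tuesday
2057: Monday
2056: Saturday (leap)
2055: Friday
2055 begins on a Friday

2055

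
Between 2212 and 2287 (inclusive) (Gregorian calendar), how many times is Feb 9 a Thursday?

Track Feb 9's weekday year by year (advancing +1, or +2 across a Feb 29):
  2212: Sun  2213: Tue (+2)  2214: Wed (+1)  2215: Thu (+1) ✓  2216: Fri (+1)
  2217: Sun (+2)  2218: Mon (+1)  2219: Tue (+1)  2220: Wed (+1)  2221: Fri (+2)
  2222: Sat (+1)  2223: Sun (+1)  2224: Mon (+1)  2225: Wed (+2)  … (48 more years) …
  2274: Mon (+1)  2275: Tue (+1)  2276: Wed (+1)  2277: Fri (+2)  2278: Sat (+1)
  2279: Sun (+1)  2280: Mon (+1)  2281: Wed (+2)  2282: Thu (+1) ✓  2283: Fri (+1)
  2284: Sat (+1)  2285: Mon (+2)  2286: Tue (+1)  2287: Wed (+1)
Thursday years: 2215, 2226, 2232, 2237, 2243, 2254, 2260, 2265, 2271, 2282 — 10 in total.

10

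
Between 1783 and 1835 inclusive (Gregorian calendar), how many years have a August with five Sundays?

August has 31 days; it has five Sundays when Sunday falls among the first (month-length − 28) days — i.e. when August 1 is one of Sunday/Saturday/Friday.
August 1 by year: 1783:Fri✓ 1784:Sun✓ 1785:Mon 1786:Tue 1787:Wed 1788:Fri✓ 1789:Sat✓ 1790:Sun✓ 1791:Mon 1792:Wed 1793:Thu 1794:Fri✓ 1795:Sat✓ 1796:Mon 1797:Tue …(23 more)… 1821:Wed 1822:Thu 1823:Fri✓ 1824:Sun✓ 1825:Mon 1826:Tue 1827:Wed 1828:Fri✓ 1829:Sat✓ 1830:Sun✓ 1831:Mon 1832:Wed 1833:Thu 1834:Fri✓ 1835:Sat✓
Years with five Sundays: 1783, 1784, 1788, 1789, 1790, 1794, 1795, 1800, 1801, 1802, 1806, 1807, 1812, 1813, 1817, 1818, 1819, 1823, 1824, 1828, 1829, 1830, 1834, 1835 → 24.

24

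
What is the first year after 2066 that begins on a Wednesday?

2070

Jan 1 advances by 2 weekdays after a leap year and by 1 after a common year.
2066: Jan 1 is Friday.
2067: Saturday
2068: Sunday (leap)
2069: Tuesday
2070: Wednesday
2070 begins on a Wednesday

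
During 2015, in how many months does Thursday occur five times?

A month of length L has five Thursdays iff its first Thursday is on day ≤ L−28 (so day 1–3 in a 31-day month, 1–2 in a 30-day month, day 1 in a leap February).
Checking each month of 2015: Jan starts Thu (31d) ✓; Feb starts Sun (28d); Mar starts Sun (31d); Apr starts Wed (30d) ✓; May starts Fri (31d); Jun starts Mon (30d); Jul starts Wed (31d) ✓; Aug starts Sat (31d); Sep starts Tue (30d); Oct starts Thu (31d) ✓; Nov starts Sun (30d); Dec starts Tue (31d) ✓.
Five-Thursday months: January, April, July, October, December → 5.

5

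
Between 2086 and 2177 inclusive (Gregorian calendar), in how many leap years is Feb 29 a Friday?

Leap years in 2086–2177: 22 of them.
Feb 29 weekday advances by 5 (mod 7) from one leap year to the next four years later (or differs when a century non-leap intervenes).
Leap-day weekdays: 2088:Sun 2092:Fri✓ 2096:Wed 2104:Fri✓ 2108:Wed 2112:Mon 2116:Sat 2120:Thu 2124:Tue 2128:Sun 2132:Fri✓ 2136:Wed 2140:Mon 2144:Sat 2148:Thu 2152:Tue 2156:Sun 2160:Fri✓ 2164:Wed 2168:Mon 2172:Sat 2176:Thu
Friday: 2092, 2104, 2132, 2160 → 4.

4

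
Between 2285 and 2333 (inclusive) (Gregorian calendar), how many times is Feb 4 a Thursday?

Track Feb 4's weekday year by year (advancing +1, or +2 across a Feb 29):
  2285: Wed  2286: Thu (+1) ✓  2287: Fri (+1)  2288: Sat (+1)  2289: Mon (+2)
  2290: Tue (+1)  2291: Wed (+1)  2292: Thu (+1) ✓  2293: Sat (+2)  2294: Sun (+1)
  2295: Mon (+1)  2296: Tue (+1)  2297: Thu (+2) ✓  2298: Fri (+1)  … (21 more years) …
  2320: Wed (+1)  2321: Fri (+2)  2322: Sat (+1)  2323: Sun (+1)  2324: Mon (+1)
  2325: Wed (+2)  2326: Thu (+1) ✓  2327: Fri (+1)  2328: Sat (+1)  2329: Mon (+2)
  2330: Tue (+1)  2331: Wed (+1)  2332: Thu (+1) ✓  2333: Sat (+2)
Thursday years: 2286, 2292, 2297, 2304, 2309, 2315, 2326, 2332 — 8 in total.

8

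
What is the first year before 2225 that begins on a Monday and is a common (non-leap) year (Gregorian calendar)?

Jan 1 advances by 2 weekdays after a leap year and by 1 after a common year.
2225: Jan 1 is Saturday.
2224: Thursday (leap)
2223: Wednesday
2222: Tuesday
2221: Monday
2221 begins on a Monday and is a common year.

2221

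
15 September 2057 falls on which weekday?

Saturday

January 1, 2057 is a Monday.
September 15 is day 258 of the year, i.e. 257 days after Jan 1.
257 mod 7 = 5, so advance 5 weekdays from Monday: Saturday.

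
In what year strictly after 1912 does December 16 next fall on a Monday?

From one year to the next, a fixed date's weekday advances by 1, or by 2 when a Feb 29 lies between the two dates.
1912: December 16 is Monday.
1913: Tuesday (+1)
1914: Wednesday (+1)
1915: Thursday (+1)
1916: Saturday (+2)
1917: Sunday (+1)
1918: Monday (+1)
December 16 falls on a Monday in 1918.

1918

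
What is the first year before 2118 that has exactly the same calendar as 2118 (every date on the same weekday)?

Two years share a calendar iff Jan 1 falls on the same weekday and both are leap or both are common. 2118: Jan 1 is Saturday, common year.
2117: Jan 1 Friday, common
2116: Jan 1 Wednesday, leap
2115: Jan 1 Tuesday, common
2114: Jan 1 Monday, common
2113: Jan 1 Sunday, common
2112: Jan 1 Friday, leap
2111: Jan 1 Thursday, common
2110: Jan 1 Wednesday, common
2109: Jan 1 Tuesday, common
2108: Jan 1 Sunday, leap
2107: Jan 1 Saturday, common
2107 matches on both conditions.

2107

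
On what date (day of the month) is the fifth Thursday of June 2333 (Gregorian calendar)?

June 1, 2333 is a Thursday, so the first Thursday is the 1st.
The fifth Thursday is 1 + 28 = 29.

29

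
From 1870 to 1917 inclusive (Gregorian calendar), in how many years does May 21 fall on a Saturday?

Track May 21's weekday year by year (advancing +1, or +2 across a Feb 29):
  1870: Sat ✓  1871: Sun (+1)  1872: Tue (+2)  1873: Wed (+1)  1874: Thu (+1)
  1875: Fri (+1)  1876: Sun (+2)  1877: Mon (+1)  1878: Tue (+1)  1879: Wed (+1)
  1880: Fri (+2)  1881: Sat (+1) ✓  1882: Sun (+1)  1883: Mon (+1)  … (20 more years) …
  1904: Sat (+2) ✓  1905: Sun (+1)  1906: Mon (+1)  1907: Tue (+1)  1908: Thu (+2)
  1909: Fri (+1)  1910: Sat (+1) ✓  1911: Sun (+1)  1912: Tue (+2)  1913: Wed (+1)
  1914: Thu (+1)  1915: Fri (+1)  1916: Sun (+2)  1917: Mon (+1)
Saturday years: 1870, 1881, 1887, 1892, 1898, 1904, 1910 — 7 in total.

7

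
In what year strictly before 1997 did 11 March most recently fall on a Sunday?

From one year to the next, a fixed date's weekday advances by 1, or by 2 when a Feb 29 lies between the two dates.
1997: March 11 is Tuesday.
1996: Monday (−1)
1995: Saturday (−2)
1994: Friday (−1)
1993: Thursday (−1)
1992: Wednesday (−1)
1991: Monday (−2)
1990: Sunday (−1)
11 March falls on a Sunday in 1990.

1990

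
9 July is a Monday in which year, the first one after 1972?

From one year to the next, a fixed date's weekday advances by 1, or by 2 when a Feb 29 lies between the two dates.
1972: July 9 is Sunday.
1973: Monday (+1)
9 July falls on a Monday in 1973.

1973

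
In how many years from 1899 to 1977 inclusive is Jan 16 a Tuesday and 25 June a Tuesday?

Check each year's weekday for Jan 16 and 25 June:
  1899: Mon/Sun  1900: Tue/Mon  1901: Wed/Tue  1902: Thu/Wed  1903: Fri/Thu  1904: Sat/Sat  1905: Mon/Sun  1906: Tue/Mon  1907: Wed/Tue  1908: Thu/Thu  1909: Sat/Fri  1910: Sun/Sat  1911: Mon/Sun  1912: Tue/Tue ✓  …(51 more)…  1964: Thu/Thu  1965: Sat/Fri  1966: Sun/Sat  1967: Mon/Sun  1968: Tue/Tue ✓  1969: Thu/Wed  1970: Fri/Thu  1971: Sat/Fri  1972: Sun/Sun  1973: Tue/Mon  1974: Wed/Tue  1975: Thu/Wed  1976: Fri/Fri  1977: Sun/Sat
Both conditions hold in: 1912, 1940, 1968 — 3.

3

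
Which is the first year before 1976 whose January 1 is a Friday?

Jan 1 advances by 2 weekdays after a leap year and by 1 after a common year.
1976: Jan 1 is Thursday (leap).
1975: Wednesday
1974: Tuesday
1973: Monday
1972: Saturday (leap)
1971: Friday
1971 begins on a Friday

1971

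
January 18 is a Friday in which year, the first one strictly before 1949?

From one year to the next, a fixed date's weekday advances by 1, or by 2 when a Feb 29 lies between the two dates.
1949: January 18 is Tuesday.
1948: Sunday (−2)
1947: Saturday (−1)
1946: Friday (−1)
January 18 falls on a Friday in 1946.

1946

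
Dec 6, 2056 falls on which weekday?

January 1, 2056 is a Saturday.
December 6 is day 341 of the year, i.e. 340 days after Jan 1.
340 mod 7 = 4, so advance 4 weekdays from Saturday: Wednesday.

Wednesday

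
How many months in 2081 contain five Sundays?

4

A month of length L has five Sundays iff its first Sunday is on day ≤ L−28 (so day 1–3 in a 31-day month, 1–2 in a 30-day month, day 1 in a leap February).
Checking each month of 2081: Jan starts Wed (31d); Feb starts Sat (28d); Mar starts Sat (31d) ✓; Apr starts Tue (30d); May starts Thu (31d); Jun starts Sun (30d) ✓; Jul starts Tue (31d); Aug starts Fri (31d) ✓; Sep starts Mon (30d); Oct starts Wed (31d); Nov starts Sat (30d) ✓; Dec starts Mon (31d).
Five-Sunday months: March, June, August, November → 4.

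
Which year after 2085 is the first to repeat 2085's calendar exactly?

2091

Two years share a calendar iff Jan 1 falls on the same weekday and both are leap or both are common. 2085: Jan 1 is Monday, common year.
2086: Jan 1 Tuesday, common
2087: Jan 1 Wednesday, common
2088: Jan 1 Thursday, leap
2089: Jan 1 Saturday, common
2090: Jan 1 Sunday, common
2091: Jan 1 Monday, common
2091 matches on both conditions.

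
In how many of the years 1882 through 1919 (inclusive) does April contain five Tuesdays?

April has 30 days; it has five Tuesdays when Tuesday falls among the first (month-length − 28) days — i.e. when April 1 is one of Tuesday/Monday.
April 1 by year: 1882:Sat 1883:Sun 1884:Tue✓ 1885:Wed 1886:Thu 1887:Fri 1888:Sun 1889:Mon✓ 1890:Tue✓ 1891:Wed 1892:Fri 1893:Sat 1894:Sun 1895:Mon✓ 1896:Wed …(8 more)… 1905:Sat 1906:Sun 1907:Mon✓ 1908:Wed 1909:Thu 1910:Fri 1911:Sat 1912:Mon✓ 1913:Tue✓ 1914:Wed 1915:Thu 1916:Sat 1917:Sun 1918:Mon✓ 1919:Tue✓
Years with five Tuesdays: 1884, 1889, 1890, 1895, 1901, 1902, 1907, 1912, 1913, 1918, 1919 → 11.

11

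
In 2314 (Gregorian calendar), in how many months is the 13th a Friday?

3

Check the 13th of each month of 2314: Jan 13: Tue, Feb 13: Fri, Mar 13: Fri, Apr 13: Mon, May 13: Wed, Jun 13: Sat, Jul 13: Mon, Aug 13: Thu, Sep 13: Sun, Oct 13: Tue, Nov 13: Fri, Dec 13: Sun.
Friday occurs in February, March, November — 3 months.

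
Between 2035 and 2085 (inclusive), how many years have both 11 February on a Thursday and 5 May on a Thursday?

2

Check each year's weekday for 11 February and 5 May:
  2035: Sun/Sat  2036: Mon/Mon  2037: Wed/Tue  2038: Thu/Wed  2039: Fri/Thu  2040: Sat/Sat  2041: Mon/Sun  2042: Tue/Mon  2043: Wed/Tue  2044: Thu/Thu ✓  2045: Sat/Fri  2046: Sun/Sat  2047: Mon/Sun  2048: Tue/Tue  …(23 more)…  2072: Thu/Thu ✓  2073: Sat/Fri  2074: Sun/Sat  2075: Mon/Sun  2076: Tue/Tue  2077: Thu/Wed  2078: Fri/Thu  2079: Sat/Fri  2080: Sun/Sun  2081: Tue/Mon  2082: Wed/Tue  2083: Thu/Wed  2084: Fri/Fri  2085: Sun/Sat
Both conditions hold in: 2044, 2072 — 2.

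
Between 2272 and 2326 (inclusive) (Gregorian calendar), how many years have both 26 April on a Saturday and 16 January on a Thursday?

6

Check each year's weekday for 26 April and 16 January:
  2272: Fri/Tue  2273: Sat/Thu ✓  2274: Sun/Fri  2275: Mon/Sat  2276: Wed/Sun  2277: Thu/Tue  2278: Fri/Wed  2279: Sat/Thu ✓  2280: Mon/Fri  2281: Tue/Sun  2282: Wed/Mon  2283: Thu/Tue  2284: Sat/Wed  2285: Sun/Fri  …(27 more)…  2313: Sat/Thu ✓  2314: Sun/Fri  2315: Mon/Sat  2316: Wed/Sun  2317: Thu/Tue  2318: Fri/Wed  2319: Sat/Thu ✓  2320: Mon/Fri  2321: Tue/Sun  2322: Wed/Mon  2323: Thu/Tue  2324: Sat/Wed  2325: Sun/Fri  2326: Mon/Sat
Both conditions hold in: 2273, 2279, 2290, 2302, 2313, 2319 — 6.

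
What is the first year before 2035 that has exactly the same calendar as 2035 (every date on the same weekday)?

Two years share a calendar iff Jan 1 falls on the same weekday and both are leap or both are common. 2035: Jan 1 is Monday, common year.
2034: Jan 1 Sunday, common
2033: Jan 1 Saturday, common
2032: Jan 1 Thursday, leap
2031: Jan 1 Wednesday, common
2030: Jan 1 Tuesday, common
2029: Jan 1 Monday, common
2029 matches on both conditions.

2029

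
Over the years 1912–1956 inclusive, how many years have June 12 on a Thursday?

Track June 12's weekday year by year (advancing +1, or +2 across a Feb 29):
  1912: Wed  1913: Thu (+1) ✓  1914: Fri (+1)  1915: Sat (+1)  1916: Mon (+2)
  1917: Tue (+1)  1918: Wed (+1)  1919: Thu (+1) ✓  1920: Sat (+2)  1921: Sun (+1)
  1922: Mon (+1)  1923: Tue (+1)  1924: Thu (+2) ✓  1925: Fri (+1)  … (17 more years) …
  1943: Sat (+1)  1944: Mon (+2)  1945: Tue (+1)  1946: Wed (+1)  1947: Thu (+1) ✓
  1948: Sat (+2)  1949: Sun (+1)  1950: Mon (+1)  1951: Tue (+1)  1952: Thu (+2) ✓
  1953: Fri (+1)  1954: Sat (+1)  1955: Sun (+1)  1956: Tue (+2)
Thursday years: 1913, 1919, 1924, 1930, 1941, 1947, 1952 — 7 in total.

7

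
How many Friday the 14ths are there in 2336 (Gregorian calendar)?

Check the 14th of each month of 2336: Jan 14: Tue, Feb 14: Fri, Mar 14: Sat, Apr 14: Tue, May 14: Thu, Jun 14: Sun, Jul 14: Tue, Aug 14: Fri, Sep 14: Mon, Oct 14: Wed, Nov 14: Sat, Dec 14: Mon.
Friday occurs in February, August — 2 months.

2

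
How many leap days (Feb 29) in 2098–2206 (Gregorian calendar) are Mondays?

Leap years in 2098–2206: 25 of them.
Feb 29 weekday advances by 5 (mod 7) from one leap year to the next four years later (or differs when a century non-leap intervenes).
Leap-day weekdays: 2104:Fri 2108:Wed 2112:Mon✓ 2116:Sat 2120:Thu 2124:Tue 2128:Sun 2132:Fri 2136:Wed 2140:Mon✓ 2144:Sat 2148:Thu 2152:Tue 2156:Sun 2160:Fri 2164:Wed 2168:Mon✓ 2172:Sat 2176:Thu 2180:Tue 2184:Sun 2188:Fri 2192:Wed 2196:Mon✓ 2204:Wed
Monday: 2112, 2140, 2168, 2196 → 4.

4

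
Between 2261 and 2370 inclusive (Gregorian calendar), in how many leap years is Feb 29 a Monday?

5

Leap years in 2261–2370: 26 of them.
Feb 29 weekday advances by 5 (mod 7) from one leap year to the next four years later (or differs when a century non-leap intervenes).
Leap-day weekdays: 2264:Mon✓ 2268:Sat 2272:Thu 2276:Tue 2280:Sun 2284:Fri 2288:Wed 2292:Mon✓ 2296:Sat 2304:Mon✓ 2308:Sat 2312:Thu 2316:Tue 2320:Sun 2324:Fri 2328:Wed 2332:Mon✓ 2336:Sat 2340:Thu 2344:Tue 2348:Sun 2352:Fri 2356:Wed 2360:Mon✓ 2364:Sat 2368:Thu
Monday: 2264, 2292, 2304, 2332, 2360 → 5.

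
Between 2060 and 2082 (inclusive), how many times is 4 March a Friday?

Track 4 March's weekday year by year (advancing +1, or +2 across a Feb 29):
  2060: Thu  2061: Fri (+1) ✓  2062: Sat (+1)  2063: Sun (+1)  2064: Tue (+2)
  2065: Wed (+1)  2066: Thu (+1)  2067: Fri (+1) ✓  2068: Sun (+2)  2069: Mon (+1)
  2070: Tue (+1)  2071: Wed (+1)  2072: Fri (+2) ✓  2073: Sat (+1)  2074: Sun (+1)
  2075: Mon (+1)  2076: Wed (+2)  2077: Thu (+1)  2078: Fri (+1) ✓  2079: Sat (+1)
  2080: Mon (+2)  2081: Tue (+1)  2082: Wed (+1)
Friday years: 2061, 2067, 2072, 2078 — 4 in total.

4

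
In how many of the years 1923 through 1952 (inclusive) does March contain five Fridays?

13

March has 31 days; it has five Fridays when Friday falls among the first (month-length − 28) days — i.e. when March 1 is one of Friday/Thursday/Wednesday.
March 1 by year: 1923:Thu✓ 1924:Sat 1925:Sun 1926:Mon 1927:Tue 1928:Thu✓ 1929:Fri✓ 1930:Sat 1931:Sun 1932:Tue 1933:Wed✓ 1934:Thu✓ 1935:Fri✓ 1936:Sun 1937:Mon 1938:Tue 1939:Wed✓ 1940:Fri✓ 1941:Sat 1942:Sun 1943:Mon 1944:Wed✓ 1945:Thu✓ 1946:Fri✓ 1947:Sat 1948:Mon 1949:Tue 1950:Wed✓ 1951:Thu✓ 1952:Sat
Years with five Fridays: 1923, 1928, 1929, 1933, 1934, 1935, 1939, 1940, 1944, 1945, 1946, 1950, 1951 → 13.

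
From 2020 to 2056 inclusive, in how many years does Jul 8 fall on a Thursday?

Track Jul 8's weekday year by year (advancing +1, or +2 across a Feb 29):
  2020: Wed  2021: Thu (+1) ✓  2022: Fri (+1)  2023: Sat (+1)  2024: Mon (+2)
  2025: Tue (+1)  2026: Wed (+1)  2027: Thu (+1) ✓  2028: Sat (+2)  2029: Sun (+1)
  2030: Mon (+1)  2031: Tue (+1)  2032: Thu (+2) ✓  2033: Fri (+1)  … (9 more years) …
  2043: Wed (+1)  2044: Fri (+2)  2045: Sat (+1)  2046: Sun (+1)  2047: Mon (+1)
  2048: Wed (+2)  2049: Thu (+1) ✓  2050: Fri (+1)  2051: Sat (+1)  2052: Mon (+2)
  2053: Tue (+1)  2054: Wed (+1)  2055: Thu (+1) ✓  2056: Sat (+2)
Thursday years: 2021, 2027, 2032, 2038, 2049, 2055 — 6 in total.

6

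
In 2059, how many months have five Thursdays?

A month of length L has five Thursdays iff its first Thursday is on day ≤ L−28 (so day 1–3 in a 31-day month, 1–2 in a 30-day month, day 1 in a leap February).
Checking each month of 2059: Jan starts Wed (31d) ✓; Feb starts Sat (28d); Mar starts Sat (31d); Apr starts Tue (30d); May starts Thu (31d) ✓; Jun starts Sun (30d); Jul starts Tue (31d) ✓; Aug starts Fri (31d); Sep starts Mon (30d); Oct starts Wed (31d) ✓; Nov starts Sat (30d); Dec starts Mon (31d).
Five-Thursday months: January, May, July, October → 4.

4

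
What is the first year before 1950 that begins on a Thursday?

1948

Jan 1 advances by 2 weekdays after a leap year and by 1 after a common year.
1950: Jan 1 is Sunday.
1949: Saturday
1948: Thursday (leap)
1948 begins on a Thursday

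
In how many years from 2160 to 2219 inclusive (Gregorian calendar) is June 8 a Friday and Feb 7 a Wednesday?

Check each year's weekday for June 8 and Feb 7:
  2160: Sun/Thu  2161: Mon/Sat  2162: Tue/Sun  2163: Wed/Mon  2164: Fri/Tue  2165: Sat/Thu  2166: Sun/Fri  2167: Mon/Sat  2168: Wed/Sun  2169: Thu/Tue  2170: Fri/Wed ✓  2171: Sat/Thu  2172: Mon/Fri  2173: Tue/Sun  …(32 more)…  2206: Sun/Fri  2207: Mon/Sat  2208: Wed/Sun  2209: Thu/Tue  2210: Fri/Wed ✓  2211: Sat/Thu  2212: Mon/Fri  2213: Tue/Sun  2214: Wed/Mon  2215: Thu/Tue  2216: Sat/Wed  2217: Sun/Fri  2218: Mon/Sat  2219: Tue/Sun
Both conditions hold in: 2170, 2181, 2187, 2198, 2210 — 5.

5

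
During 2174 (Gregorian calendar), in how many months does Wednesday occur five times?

A month of length L has five Wednesdays iff its first Wednesday is on day ≤ L−28 (so day 1–3 in a 31-day month, 1–2 in a 30-day month, day 1 in a leap February).
Checking each month of 2174: Jan starts Sat (31d); Feb starts Tue (28d); Mar starts Tue (31d) ✓; Apr starts Fri (30d); May starts Sun (31d); Jun starts Wed (30d) ✓; Jul starts Fri (31d); Aug starts Mon (31d) ✓; Sep starts Thu (30d); Oct starts Sat (31d); Nov starts Tue (30d) ✓; Dec starts Thu (31d).
Five-Wednesday months: March, June, August, November → 4.

4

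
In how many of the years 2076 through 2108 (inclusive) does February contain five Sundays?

February has 28 days (29 in leap years); it has five Sundays when Sunday falls among the first (month-length − 28) days — i.e. when February 1 is Sunday in a leap year (never in a common year).
February 1 by year: 2076:Sat 2077:Mon 2078:Tue 2079:Wed 2080:Thu 2081:Sat 2082:Sun 2083:Mon 2084:Tue 2085:Thu 2086:Fri 2087:Sat 2088:Sun✓ 2089:Tue 2090:Wed …(3 more)… 2094:Mon 2095:Tue 2096:Wed 2097:Fri 2098:Sat 2099:Sun 2100:Mon 2101:Tue 2102:Wed 2103:Thu 2104:Fri 2105:Sun 2106:Mon 2107:Tue 2108:Wed
Years with five Sundays: 2088 → 1.

1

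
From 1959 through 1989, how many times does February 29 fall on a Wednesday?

Leap years in 1959–1989: 8 of them.
Feb 29 weekday advances by 5 (mod 7) from one leap year to the next four years later (or differs when a century non-leap intervenes).
Leap-day weekdays: 1960:Mon 1964:Sat 1968:Thu 1972:Tue 1976:Sun 1980:Fri 1984:Wed✓ 1988:Mon
Wednesday: 1984 → 1.

1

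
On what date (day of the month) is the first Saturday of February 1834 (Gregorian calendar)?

1

February 1, 1834 is a Saturday, so the first Saturday is the 1st.
The first Saturday is 1 + 0 = 1.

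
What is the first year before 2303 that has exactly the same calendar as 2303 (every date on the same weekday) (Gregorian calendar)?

Two years share a calendar iff Jan 1 falls on the same weekday and both are leap or both are common. 2303: Jan 1 is Thursday, common year.
2302: Jan 1 Wednesday, common
2301: Jan 1 Tuesday, common
2300: Jan 1 Monday, common
2299: Jan 1 Sunday, common
2298: Jan 1 Saturday, common
2297: Jan 1 Friday, common
2296: Jan 1 Wednesday, leap
2295: Jan 1 Tuesday, common
2294: Jan 1 Monday, common
2293: Jan 1 Sunday, common
2292: Jan 1 Friday, leap
2291: Jan 1 Thursday, common
2291 matches on both conditions.

2291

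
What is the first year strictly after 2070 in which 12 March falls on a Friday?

2077

From one year to the next, a fixed date's weekday advances by 1, or by 2 when a Feb 29 lies between the two dates.
2070: March 12 is Wednesday.
2071: Thursday (+1)
2072: Saturday (+2)
2073: Sunday (+1)
2074: Monday (+1)
2075: Tuesday (+1)
2076: Thursday (+2)
2077: Friday (+1)
12 March falls on a Friday in 2077.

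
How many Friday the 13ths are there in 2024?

Check the 13th of each month of 2024: Jan 13: Sat, Feb 13: Tue, Mar 13: Wed, Apr 13: Sat, May 13: Mon, Jun 13: Thu, Jul 13: Sat, Aug 13: Tue, Sep 13: Fri, Oct 13: Sun, Nov 13: Wed, Dec 13: Fri.
Friday occurs in September, December — 2 months.

2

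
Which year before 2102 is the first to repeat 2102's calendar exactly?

2090

Two years share a calendar iff Jan 1 falls on the same weekday and both are leap or both are common. 2102: Jan 1 is Sunday, common year.
2101: Jan 1 Saturday, common
2100: Jan 1 Friday, common
2099: Jan 1 Thursday, common
2098: Jan 1 Wednesday, common
2097: Jan 1 Tuesday, common
2096: Jan 1 Sunday, leap
2095: Jan 1 Saturday, common
2094: Jan 1 Friday, common
2093: Jan 1 Thursday, common
2092: Jan 1 Tuesday, leap
2091: Jan 1 Monday, common
2090: Jan 1 Sunday, common
2090 matches on both conditions.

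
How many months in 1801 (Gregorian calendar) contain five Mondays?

4

A month of length L has five Mondays iff its first Monday is on day ≤ L−28 (so day 1–3 in a 31-day month, 1–2 in a 30-day month, day 1 in a leap February).
Checking each month of 1801: Jan starts Thu (31d); Feb starts Sun (28d); Mar starts Sun (31d) ✓; Apr starts Wed (30d); May starts Fri (31d); Jun starts Mon (30d) ✓; Jul starts Wed (31d); Aug starts Sat (31d) ✓; Sep starts Tue (30d); Oct starts Thu (31d); Nov starts Sun (30d) ✓; Dec starts Tue (31d).
Five-Monday months: March, June, August, November → 4.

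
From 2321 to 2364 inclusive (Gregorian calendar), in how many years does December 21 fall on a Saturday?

Track December 21's weekday year by year (advancing +1, or +2 across a Feb 29):
  2321: Wed  2322: Thu (+1)  2323: Fri (+1)  2324: Sun (+2)  2325: Mon (+1)
  2326: Tue (+1)  2327: Wed (+1)  2328: Fri (+2)  2329: Sat (+1) ✓  2330: Sun (+1)
  2331: Mon (+1)  2332: Wed (+2)  2333: Thu (+1)  2334: Fri (+1)  … (16 more years) …
  2351: Fri (+1)  2352: Sun (+2)  2353: Mon (+1)  2354: Tue (+1)  2355: Wed (+1)
  2356: Fri (+2)  2357: Sat (+1) ✓  2358: Sun (+1)  2359: Mon (+1)  2360: Wed (+2)
  2361: Thu (+1)  2362: Fri (+1)  2363: Sat (+1) ✓  2364: Mon (+2)
Saturday years: 2329, 2335, 2340, 2346, 2357, 2363 — 6 in total.

6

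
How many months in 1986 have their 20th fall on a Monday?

2

Check the 20th of each month of 1986: Jan 20: Mon, Feb 20: Thu, Mar 20: Thu, Apr 20: Sun, May 20: Tue, Jun 20: Fri, Jul 20: Sun, Aug 20: Wed, Sep 20: Sat, Oct 20: Mon, Nov 20: Thu, Dec 20: Sat.
Monday occurs in January, October — 2 months.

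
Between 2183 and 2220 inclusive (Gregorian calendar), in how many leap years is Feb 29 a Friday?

1

Leap years in 2183–2220: 9 of them.
Feb 29 weekday advances by 5 (mod 7) from one leap year to the next four years later (or differs when a century non-leap intervenes).
Leap-day weekdays: 2184:Sun 2188:Fri✓ 2192:Wed 2196:Mon 2204:Wed 2208:Mon 2212:Sat 2216:Thu 2220:Tue
Friday: 2188 → 1.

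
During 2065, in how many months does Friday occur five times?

A month of length L has five Fridays iff its first Friday is on day ≤ L−28 (so day 1–3 in a 31-day month, 1–2 in a 30-day month, day 1 in a leap February).
Checking each month of 2065: Jan starts Thu (31d) ✓; Feb starts Sun (28d); Mar starts Sun (31d); Apr starts Wed (30d); May starts Fri (31d) ✓; Jun starts Mon (30d); Jul starts Wed (31d) ✓; Aug starts Sat (31d); Sep starts Tue (30d); Oct starts Thu (31d) ✓; Nov starts Sun (30d); Dec starts Tue (31d).
Five-Friday months: January, May, July, October → 4.

4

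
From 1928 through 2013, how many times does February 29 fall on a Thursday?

Leap years in 1928–2013: 22 of them.
Feb 29 weekday advances by 5 (mod 7) from one leap year to the next four years later (or differs when a century non-leap intervenes).
Leap-day weekdays: 1928:Wed 1932:Mon 1936:Sat 1940:Thu✓ 1944:Tue 1948:Sun 1952:Fri 1956:Wed 1960:Mon 1964:Sat 1968:Thu✓ 1972:Tue 1976:Sun 1980:Fri 1984:Wed 1988:Mon 1992:Sat 1996:Thu✓ 2000:Tue 2004:Sun 2008:Fri 2012:Wed
Thursday: 1940, 1968, 1996 → 3.

3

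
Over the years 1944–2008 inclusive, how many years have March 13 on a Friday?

Track March 13's weekday year by year (advancing +1, or +2 across a Feb 29):
  1944: Mon  1945: Tue (+1)  1946: Wed (+1)  1947: Thu (+1)  1948: Sat (+2)
  1949: Sun (+1)  1950: Mon (+1)  1951: Tue (+1)  1952: Thu (+2)  1953: Fri (+1) ✓
  1954: Sat (+1)  1955: Sun (+1)  1956: Tue (+2)  1957: Wed (+1)  … (37 more years) …
  1995: Mon (+1)  1996: Wed (+2)  1997: Thu (+1)  1998: Fri (+1) ✓  1999: Sat (+1)
  2000: Mon (+2)  2001: Tue (+1)  2002: Wed (+1)  2003: Thu (+1)  2004: Sat (+2)
  2005: Sun (+1)  2006: Mon (+1)  2007: Tue (+1)  2008: Thu (+2)
Friday years: 1953, 1959, 1964, 1970, 1981, 1987, 1992, 1998 — 8 in total.

8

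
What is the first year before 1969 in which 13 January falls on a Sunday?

1963

From one year to the next, a fixed date's weekday advances by 1, or by 2 when a Feb 29 lies between the two dates.
1969: January 13 is Monday.
1968: Saturday (−2)
1967: Friday (−1)
1966: Thursday (−1)
1965: Wednesday (−1)
1964: Monday (−2)
1963: Sunday (−1)
13 January falls on a Sunday in 1963.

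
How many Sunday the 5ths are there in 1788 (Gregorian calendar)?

Check the 5th of each month of 1788: Jan 5: Sat, Feb 5: Tue, Mar 5: Wed, Apr 5: Sat, May 5: Mon, Jun 5: Thu, Jul 5: Sat, Aug 5: Tue, Sep 5: Fri, Oct 5: Sun, Nov 5: Wed, Dec 5: Fri.
Sunday occurs in October — 1 month.

1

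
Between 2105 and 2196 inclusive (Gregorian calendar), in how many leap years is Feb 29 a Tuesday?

3

Leap years in 2105–2196: 23 of them.
Feb 29 weekday advances by 5 (mod 7) from one leap year to the next four years later (or differs when a century non-leap intervenes).
Leap-day weekdays: 2108:Wed 2112:Mon 2116:Sat 2120:Thu 2124:Tue✓ 2128:Sun 2132:Fri 2136:Wed 2140:Mon 2144:Sat 2148:Thu 2152:Tue✓ 2156:Sun 2160:Fri 2164:Wed 2168:Mon 2172:Sat 2176:Thu 2180:Tue✓ 2184:Sun 2188:Fri 2192:Wed 2196:Mon
Tuesday: 2124, 2152, 2180 → 3.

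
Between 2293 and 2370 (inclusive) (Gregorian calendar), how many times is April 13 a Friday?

Track April 13's weekday year by year (advancing +1, or +2 across a Feb 29):
  2293: Thu  2294: Fri (+1) ✓  2295: Sat (+1)  2296: Mon (+2)  2297: Tue (+1)
  2298: Wed (+1)  2299: Thu (+1)  2300: Fri (+1) ✓  2301: Sat (+1)  2302: Sun (+1)
  2303: Mon (+1)  2304: Wed (+2)  2305: Thu (+1)  2306: Fri (+1) ✓  … (50 more years) …
  2357: Sat (+1)  2358: Sun (+1)  2359: Mon (+1)  2360: Wed (+2)  2361: Thu (+1)
  2362: Fri (+1) ✓  2363: Sat (+1)  2364: Mon (+2)  2365: Tue (+1)  2366: Wed (+1)
  2367: Thu (+1)  2368: Sat (+2)  2369: Sun (+1)  2370: Mon (+1)
Friday years: 2294, 2300, 2306, 2317, 2323, 2328, 2334, 2345, 2351, 2356, 2362 — 11 in total.

11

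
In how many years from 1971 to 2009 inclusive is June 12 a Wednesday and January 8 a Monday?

1

Check each year's weekday for June 12 and January 8:
  1971: Sat/Fri  1972: Mon/Sat  1973: Tue/Mon  1974: Wed/Tue  1975: Thu/Wed  1976: Sat/Thu  1977: Sun/Sat  1978: Mon/Sun  1979: Tue/Mon  1980: Thu/Tue  1981: Fri/Thu  1982: Sat/Fri  1983: Sun/Sat  1984: Tue/Sun  …(11 more)…  1996: Wed/Mon ✓  1997: Thu/Wed  1998: Fri/Thu  1999: Sat/Fri  2000: Mon/Sat  2001: Tue/Mon  2002: Wed/Tue  2003: Thu/Wed  2004: Sat/Thu  2005: Sun/Sat  2006: Mon/Sun  2007: Tue/Mon  2008: Thu/Tue  2009: Fri/Thu
Both conditions hold in: 1996 — 1.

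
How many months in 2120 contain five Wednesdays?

A month of length L has five Wednesdays iff its first Wednesday is on day ≤ L−28 (so day 1–3 in a 31-day month, 1–2 in a 30-day month, day 1 in a leap February).
Checking each month of 2120: Jan starts Mon (31d) ✓; Feb starts Thu (29d); Mar starts Fri (31d); Apr starts Mon (30d); May starts Wed (31d) ✓; Jun starts Sat (30d); Jul starts Mon (31d) ✓; Aug starts Thu (31d); Sep starts Sun (30d); Oct starts Tue (31d) ✓; Nov starts Fri (30d); Dec starts Sun (31d).
Five-Wednesday months: January, May, July, October → 4.

4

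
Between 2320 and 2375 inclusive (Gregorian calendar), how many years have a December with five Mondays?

December has 31 days; it has five Mondays when Monday falls among the first (month-length − 28) days — i.e. when December 1 is one of Monday/Sunday/Saturday.
December 1 by year: 2320:Wed 2321:Thu 2322:Fri 2323:Sat✓ 2324:Mon✓ 2325:Tue 2326:Wed 2327:Thu 2328:Sat✓ 2329:Sun✓ 2330:Mon✓ 2331:Tue 2332:Thu 2333:Fri 2334:Sat✓ …(26 more)… 2361:Fri 2362:Sat✓ 2363:Sun✓ 2364:Tue 2365:Wed 2366:Thu 2367:Fri 2368:Sun✓ 2369:Mon✓ 2370:Tue 2371:Wed 2372:Fri 2373:Sat✓ 2374:Sun✓ 2375:Mon✓
Years with five Mondays: 2323, 2324, 2328, 2329, 2330, 2334, 2335, 2340, 2341, 2345, 2346, 2347, 2351, 2352, 2356, 2357, 2358, 2362, 2363, 2368, 2369, 2373, 2374, 2375 → 24.

24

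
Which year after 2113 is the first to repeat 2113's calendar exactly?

Two years share a calendar iff Jan 1 falls on the same weekday and both are leap or both are common. 2113: Jan 1 is Sunday, common year.
2114: Jan 1 Monday, common
2115: Jan 1 Tuesday, common
2116: Jan 1 Wednesday, leap
2117: Jan 1 Friday, common
2118: Jan 1 Saturday, common
2119: Jan 1 Sunday, common
2119 matches on both conditions.

2119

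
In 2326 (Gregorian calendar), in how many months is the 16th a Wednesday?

1

Check the 16th of each month of 2326: Jan 16: Sat, Feb 16: Tue, Mar 16: Tue, Apr 16: Fri, May 16: Sun, Jun 16: Wed, Jul 16: Fri, Aug 16: Mon, Sep 16: Thu, Oct 16: Sat, Nov 16: Tue, Dec 16: Thu.
Wednesday occurs in June — 1 month.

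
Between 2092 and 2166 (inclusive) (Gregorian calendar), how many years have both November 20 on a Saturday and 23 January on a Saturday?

Check each year's weekday for November 20 and 23 January:
  2092: Thu/Wed  2093: Fri/Fri  2094: Sat/Sat ✓  2095: Sun/Sun  2096: Tue/Mon  2097: Wed/Wed  2098: Thu/Thu  2099: Fri/Fri  2100: Sat/Sat ✓  2101: Sun/Sun  2102: Mon/Mon  2103: Tue/Tue  2104: Thu/Wed  2105: Fri/Fri  …(47 more)…  2153: Tue/Tue  2154: Wed/Wed  2155: Thu/Thu  2156: Sat/Fri  2157: Sun/Sun  2158: Mon/Mon  2159: Tue/Tue  2160: Thu/Wed  2161: Fri/Fri  2162: Sat/Sat ✓  2163: Sun/Sun  2164: Tue/Mon  2165: Wed/Wed  2166: Thu/Thu
Both conditions hold in: 2094, 2100, 2106, 2117, 2123, 2134, 2145, 2151, 2162 — 9.

9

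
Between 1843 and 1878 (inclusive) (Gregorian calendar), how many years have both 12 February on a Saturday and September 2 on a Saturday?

Check each year's weekday for 12 February and September 2:
  1843: Sun/Sat  1844: Mon/Mon  1845: Wed/Tue  1846: Thu/Wed  1847: Fri/Thu  1848: Sat/Sat ✓  1849: Mon/Sun  1850: Tue/Mon  1851: Wed/Tue  1852: Thu/Thu  1853: Sat/Fri  1854: Sun/Sat  1855: Mon/Sun  1856: Tue/Tue  …(8 more)…  1865: Sun/Sat  1866: Mon/Sun  1867: Tue/Mon  1868: Wed/Wed  1869: Fri/Thu  1870: Sat/Fri  1871: Sun/Sat  1872: Mon/Mon  1873: Wed/Tue  1874: Thu/Wed  1875: Fri/Thu  1876: Sat/Sat ✓  1877: Mon/Sun  1878: Tue/Mon
Both conditions hold in: 1848, 1876 — 2.

2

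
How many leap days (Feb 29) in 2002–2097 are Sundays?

Leap years in 2002–2097: 24 of them.
Feb 29 weekday advances by 5 (mod 7) from one leap year to the next four years later (or differs when a century non-leap intervenes).
Leap-day weekdays: 2004:Sun✓ 2008:Fri 2012:Wed 2016:Mon 2020:Sat 2024:Thu 2028:Tue 2032:Sun✓ 2036:Fri 2040:Wed 2044:Mon 2048:Sat 2052:Thu 2056:Tue 2060:Sun✓ 2064:Fri 2068:Wed 2072:Mon 2076:Sat 2080:Thu 2084:Tue 2088:Sun✓ 2092:Fri 2096:Wed
Sunday: 2004, 2032, 2060, 2088 → 4.

4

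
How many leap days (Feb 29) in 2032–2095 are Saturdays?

Leap years in 2032–2095: 16 of them.
Feb 29 weekday advances by 5 (mod 7) from one leap year to the next four years later (or differs when a century non-leap intervenes).
Leap-day weekdays: 2032:Sun 2036:Fri 2040:Wed 2044:Mon 2048:Sat✓ 2052:Thu 2056:Tue 2060:Sun 2064:Fri 2068:Wed 2072:Mon 2076:Sat✓ 2080:Thu 2084:Tue 2088:Sun 2092:Fri
Saturday: 2048, 2076 → 2.

2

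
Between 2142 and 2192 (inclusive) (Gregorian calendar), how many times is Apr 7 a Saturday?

Track Apr 7's weekday year by year (advancing +1, or +2 across a Feb 29):
  2142: Sat ✓  2143: Sun (+1)  2144: Tue (+2)  2145: Wed (+1)  2146: Thu (+1)
  2147: Fri (+1)  2148: Sun (+2)  2149: Mon (+1)  2150: Tue (+1)  2151: Wed (+1)
  2152: Fri (+2)  2153: Sat (+1) ✓  2154: Sun (+1)  2155: Mon (+1)  … (23 more years) …
  2179: Wed (+1)  2180: Fri (+2)  2181: Sat (+1) ✓  2182: Sun (+1)  2183: Mon (+1)
  2184: Wed (+2)  2185: Thu (+1)  2186: Fri (+1)  2187: Sat (+1) ✓  2188: Mon (+2)
  2189: Tue (+1)  2190: Wed (+1)  2191: Thu (+1)  2192: Sat (+2) ✓
Saturday years: 2142, 2153, 2159, 2164, 2170, 2181, 2187, 2192 — 8 in total.

8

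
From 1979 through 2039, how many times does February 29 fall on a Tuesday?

Leap years in 1979–2039: 15 of them.
Feb 29 weekday advances by 5 (mod 7) from one leap year to the next four years later (or differs when a century non-leap intervenes).
Leap-day weekdays: 1980:Fri 1984:Wed 1988:Mon 1992:Sat 1996:Thu 2000:Tue✓ 2004:Sun 2008:Fri 2012:Wed 2016:Mon 2020:Sat 2024:Thu 2028:Tue✓ 2032:Sun 2036:Fri
Tuesday: 2000, 2028 → 2.

2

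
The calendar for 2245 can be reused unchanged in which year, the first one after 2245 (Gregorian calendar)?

Two years share a calendar iff Jan 1 falls on the same weekday and both are leap or both are common. 2245: Jan 1 is Wednesday, common year.
2246: Jan 1 Thursday, common
2247: Jan 1 Friday, common
2248: Jan 1 Saturday, leap
2249: Jan 1 Monday, common
2250: Jan 1 Tuesday, common
2251: Jan 1 Wednesday, common
2251 matches on both conditions.

2251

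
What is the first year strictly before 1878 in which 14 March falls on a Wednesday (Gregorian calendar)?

From one year to the next, a fixed date's weekday advances by 1, or by 2 when a Feb 29 lies between the two dates.
1878: March 14 is Thursday.
1877: Wednesday (−1)
14 March falls on a Wednesday in 1877.

1877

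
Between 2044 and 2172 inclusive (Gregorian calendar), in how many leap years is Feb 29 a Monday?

Leap years in 2044–2172: 32 of them.
Feb 29 weekday advances by 5 (mod 7) from one leap year to the next four years later (or differs when a century non-leap intervenes).
Leap-day weekdays: 2044:Mon✓ 2048:Sat 2052:Thu 2056:Tue 2060:Sun 2064:Fri 2068:Wed 2072:Mon✓ 2076:Sat 2080:Thu 2084:Tue 2088:Sun 2092:Fri …(6 more)… 2124:Tue 2128:Sun 2132:Fri 2136:Wed 2140:Mon✓ 2144:Sat 2148:Thu 2152:Tue 2156:Sun 2160:Fri 2164:Wed 2168:Mon✓ 2172:Sat
Monday: 2044, 2072, 2112, 2140, 2168 → 5.

5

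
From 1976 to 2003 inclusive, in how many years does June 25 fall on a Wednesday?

4

Track June 25's weekday year by year (advancing +1, or +2 across a Feb 29):
  1976: Fri  1977: Sat (+1)  1978: Sun (+1)  1979: Mon (+1)  1980: Wed (+2) ✓
  1981: Thu (+1)  1982: Fri (+1)  1983: Sat (+1)  1984: Mon (+2)  1985: Tue (+1)
  1986: Wed (+1) ✓  1987: Thu (+1)  1988: Sat (+2)  1989: Sun (+1)  1990: Mon (+1)
  1991: Tue (+1)  1992: Thu (+2)  1993: Fri (+1)  1994: Sat (+1)  1995: Sun (+1)
  1996: Tue (+2)  1997: Wed (+1) ✓  1998: Thu (+1)  1999: Fri (+1)  2000: Sun (+2)
  2001: Mon (+1)  2002: Tue (+1)  2003: Wed (+1) ✓
Wednesday years: 1980, 1986, 1997, 2003 — 4 in total.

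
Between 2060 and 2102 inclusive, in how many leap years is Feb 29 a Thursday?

Leap years in 2060–2102: 10 of them.
Feb 29 weekday advances by 5 (mod 7) from one leap year to the next four years later (or differs when a century non-leap intervenes).
Leap-day weekdays: 2060:Sun 2064:Fri 2068:Wed 2072:Mon 2076:Sat 2080:Thu✓ 2084:Tue 2088:Sun 2092:Fri 2096:Wed
Thursday: 2080 → 1.

1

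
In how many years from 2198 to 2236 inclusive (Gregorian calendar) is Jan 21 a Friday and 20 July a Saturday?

Check each year's weekday for Jan 21 and 20 July:
  2198: Sun/Fri  2199: Mon/Sat  2200: Tue/Sun  2201: Wed/Mon  2202: Thu/Tue  2203: Fri/Wed  2204: Sat/Fri  2205: Mon/Sat  2206: Tue/Sun  2207: Wed/Mon  2208: Thu/Wed  2209: Sat/Thu  2210: Sun/Fri  2211: Mon/Sat  …(11 more)…  2223: Tue/Sun  2224: Wed/Tue  2225: Fri/Wed  2226: Sat/Thu  2227: Sun/Fri  2228: Mon/Sun  2229: Wed/Mon  2230: Thu/Tue  2231: Fri/Wed  2232: Sat/Fri  2233: Mon/Sat  2234: Tue/Sun  2235: Wed/Mon  2236: Thu/Wed
Both conditions hold in: no year — 0.

0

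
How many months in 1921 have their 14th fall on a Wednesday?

2

Check the 14th of each month of 1921: Jan 14: Fri, Feb 14: Mon, Mar 14: Mon, Apr 14: Thu, May 14: Sat, Jun 14: Tue, Jul 14: Thu, Aug 14: Sun, Sep 14: Wed, Oct 14: Fri, Nov 14: Mon, Dec 14: Wed.
Wednesday occurs in September, December — 2 months.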